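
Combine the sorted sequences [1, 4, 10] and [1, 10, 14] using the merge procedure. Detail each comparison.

Merging process:

Compare 1 vs 1: take 1 from left. Merged: [1]
Compare 4 vs 1: take 1 from right. Merged: [1, 1]
Compare 4 vs 10: take 4 from left. Merged: [1, 1, 4]
Compare 10 vs 10: take 10 from left. Merged: [1, 1, 4, 10]
Append remaining from right: [10, 14]. Merged: [1, 1, 4, 10, 10, 14]

Final merged array: [1, 1, 4, 10, 10, 14]
Total comparisons: 4

The merged array is [1, 1, 4, 10, 10, 14], requiring 4 comparisons. The merge step runs in O(n) time where n is the total number of elements.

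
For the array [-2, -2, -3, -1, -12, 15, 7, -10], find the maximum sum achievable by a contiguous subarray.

Using Kadane's algorithm on [-2, -2, -3, -1, -12, 15, 7, -10]:

Scanning through the array:
Position 1 (value -2): max_ending_here = -2, max_so_far = -2
Position 2 (value -3): max_ending_here = -3, max_so_far = -2
Position 3 (value -1): max_ending_here = -1, max_so_far = -1
Position 4 (value -12): max_ending_here = -12, max_so_far = -1
Position 5 (value 15): max_ending_here = 15, max_so_far = 15
Position 6 (value 7): max_ending_here = 22, max_so_far = 22
Position 7 (value -10): max_ending_here = 12, max_so_far = 22

Maximum subarray: [15, 7]
Maximum sum: 22

The maximum subarray is [15, 7] with sum 22. This subarray runs from index 5 to index 6.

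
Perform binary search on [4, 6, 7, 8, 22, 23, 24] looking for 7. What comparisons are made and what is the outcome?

Binary search for 7 in [4, 6, 7, 8, 22, 23, 24]:

lo=0, hi=6, mid=3, arr[mid]=8 -> 8 > 7, search left half
lo=0, hi=2, mid=1, arr[mid]=6 -> 6 < 7, search right half
lo=2, hi=2, mid=2, arr[mid]=7 -> Found target at index 2!

Binary search finds 7 at index 2 after 3 comparisons. The search repeatedly halves the search space by comparing with the middle element.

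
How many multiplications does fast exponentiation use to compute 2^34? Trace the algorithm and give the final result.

Computing 2^34 by squaring (build up from 2^1; each line after the first costs one multiplication):

2^1 = 2
2^2 = (2^1)^2 = 2^2 = 4
2^4 = (2^2)^2 = 4^2 = 16
2^8 = (2^4)^2 = 16^2 = 256
2^16 = (2^8)^2 = 256^2 = 65536
2^17 = 2 * 2^16 = 2 * 65536 = 131072
2^34 = (2^17)^2 = 131072^2 = 17179869184

Result: 17179869184
Multiplications needed: 6 (6 lines after 2^1)

2^34 = 17179869184. Using exponentiation by squaring, this requires 6 multiplications. The key idea: if the exponent is even, square the half-power; if odd, multiply by the base once.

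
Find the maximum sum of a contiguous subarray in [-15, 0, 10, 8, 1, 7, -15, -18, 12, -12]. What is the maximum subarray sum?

Using Kadane's algorithm on [-15, 0, 10, 8, 1, 7, -15, -18, 12, -12]:

Scanning through the array:
Position 1 (value 0): max_ending_here = 0, max_so_far = 0
Position 2 (value 10): max_ending_here = 10, max_so_far = 10
Position 3 (value 8): max_ending_here = 18, max_so_far = 18
Position 4 (value 1): max_ending_here = 19, max_so_far = 19
Position 5 (value 7): max_ending_here = 26, max_so_far = 26
Position 6 (value -15): max_ending_here = 11, max_so_far = 26
Position 7 (value -18): max_ending_here = -7, max_so_far = 26
Position 8 (value 12): max_ending_here = 12, max_so_far = 26
Position 9 (value -12): max_ending_here = 0, max_so_far = 26

Maximum subarray: [0, 10, 8, 1, 7]
Maximum sum: 26

The maximum subarray is [0, 10, 8, 1, 7] with sum 26. This subarray runs from index 1 to index 5.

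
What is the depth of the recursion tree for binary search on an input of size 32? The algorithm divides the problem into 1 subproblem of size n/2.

For divide and conquer with division factor 2:

Problem sizes at each level:
Level 0: 32
Level 1: 16
Level 2: 8
Level 3: 4
Level 4: 2
Level 5: 1

The root is level 0 and the size-1 base case is level 5 (the tree spans levels 0 through 5, i.e. 6 levels counting the root), so the depth is the number of divisions: log_2(32) = 5

The recursion tree depth is log_2(32) = 5. At each level, the problem size is divided by 2, so it takes 5 divisions to reduce to a base case of size 1. The algorithm makes 1 recursive call at each level.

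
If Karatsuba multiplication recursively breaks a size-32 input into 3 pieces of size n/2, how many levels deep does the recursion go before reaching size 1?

For divide and conquer with division factor 2:

Problem sizes at each level:
Level 0: 32
Level 1: 16
Level 2: 8
Level 3: 4
Level 4: 2
Level 5: 1

The root is level 0 and the size-1 base case is level 5 (the tree spans levels 0 through 5, i.e. 6 levels counting the root), so the depth is the number of divisions: log_2(32) = 5

The recursion tree depth is log_2(32) = 5. At each level, the problem size is divided by 2, so it takes 5 divisions to reduce to a base case of size 1. The algorithm makes 3 recursive calls at each level.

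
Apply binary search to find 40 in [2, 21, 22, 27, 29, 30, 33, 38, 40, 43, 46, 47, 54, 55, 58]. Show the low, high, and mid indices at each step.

Binary search for 40 in [2, 21, 22, 27, 29, 30, 33, 38, 40, 43, 46, 47, 54, 55, 58]:

lo=0, hi=14, mid=7, arr[mid]=38 -> 38 < 40, search right half
lo=8, hi=14, mid=11, arr[mid]=47 -> 47 > 40, search left half
lo=8, hi=10, mid=9, arr[mid]=43 -> 43 > 40, search left half
lo=8, hi=8, mid=8, arr[mid]=40 -> Found target at index 8!

Binary search finds 40 at index 8 after 4 comparisons. The search repeatedly halves the search space by comparing with the middle element.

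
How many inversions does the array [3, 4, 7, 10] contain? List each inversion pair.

Finding inversions in [3, 4, 7, 10]:


Total inversions: 0

The array has 0 inversions. It is already sorted.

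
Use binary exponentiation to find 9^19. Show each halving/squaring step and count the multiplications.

Computing 9^19 by squaring (build up from 9^1; each line after the first costs one multiplication):

9^1 = 9
9^2 = (9^1)^2 = 9^2 = 81
9^4 = (9^2)^2 = 81^2 = 6561
9^8 = (9^4)^2 = 6561^2 = 43046721
9^9 = 9 * 9^8 = 9 * 43046721 = 387420489
9^18 = (9^9)^2 = 387420489^2 = 150094635296999121
9^19 = 9 * 9^18 = 9 * 150094635296999121 = 1350851717672992089

Result: 1350851717672992089
Multiplications needed: 6 (6 lines after 9^1)

9^19 = 1350851717672992089. Using exponentiation by squaring, this requires 6 multiplications. The key idea: if the exponent is even, square the half-power; if odd, multiply by the base once.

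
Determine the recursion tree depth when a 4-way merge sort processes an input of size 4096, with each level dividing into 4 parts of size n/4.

For divide and conquer with division factor 4:

Problem sizes at each level:
Level 0: 4096
Level 1: 1024
Level 2: 256
Level 3: 64
Level 4: 16
Level 5: 4
Level 6: 1

The root is level 0 and the size-1 base case is level 6 (the tree spans levels 0 through 6, i.e. 7 levels counting the root), so the depth is the number of divisions: log_4(4096) = 6

The recursion tree depth is log_4(4096) = 6. At each level, the problem size is divided by 4, so it takes 6 divisions to reduce to a base case of size 1. The algorithm makes 4 recursive calls at each level.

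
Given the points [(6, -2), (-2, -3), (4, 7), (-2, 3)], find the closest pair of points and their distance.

Computing all pairwise distances among 4 points:

d((6, -2), (-2, -3)) = 8.0623
d((6, -2), (4, 7)) = 9.2195
d((6, -2), (-2, 3)) = 9.434
d((-2, -3), (4, 7)) = 11.6619
d((-2, -3), (-2, 3)) = 6.0 <-- minimum
d((4, 7), (-2, 3)) = 7.2111

Closest pair: (-2, -3) and (-2, 3) with distance 6.0

The closest pair is (-2, -3) and (-2, 3) with Euclidean distance 6.0. For 4 points, brute-force pairwise comparison is shown above. For large n, the divide-and-conquer algorithm (sort by x, recurse on halves, check the dividing strip) achieves O(n log n).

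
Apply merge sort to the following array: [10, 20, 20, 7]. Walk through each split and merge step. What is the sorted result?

Merge sort trace:

Split: [10, 20, 20, 7] -> [10, 20] and [20, 7]
  Split: [10, 20] -> [10] and [20]
  Merge: [10] + [20] -> [10, 20]
  Split: [20, 7] -> [20] and [7]
  Merge: [20] + [7] -> [7, 20]
Merge: [10, 20] + [7, 20] -> [7, 10, 20, 20]

Final sorted array: [7, 10, 20, 20]

The merge sort proceeds by recursively splitting the array and merging sorted halves.
After all merges, the sorted array is [7, 10, 20, 20].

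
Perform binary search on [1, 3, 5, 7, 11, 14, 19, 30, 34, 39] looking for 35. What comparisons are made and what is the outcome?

Binary search for 35 in [1, 3, 5, 7, 11, 14, 19, 30, 34, 39]:

lo=0, hi=9, mid=4, arr[mid]=11 -> 11 < 35, search right half
lo=5, hi=9, mid=7, arr[mid]=30 -> 30 < 35, search right half
lo=8, hi=9, mid=8, arr[mid]=34 -> 34 < 35, search right half
lo=9, hi=9, mid=9, arr[mid]=39 -> 39 > 35, search left half
lo=9 > hi=8, target 35 not found

Binary search determines that 35 is not in the array after 4 comparisons. The search space was exhausted without finding the target.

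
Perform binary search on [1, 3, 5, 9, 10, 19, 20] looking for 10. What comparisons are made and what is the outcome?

Binary search for 10 in [1, 3, 5, 9, 10, 19, 20]:

lo=0, hi=6, mid=3, arr[mid]=9 -> 9 < 10, search right half
lo=4, hi=6, mid=5, arr[mid]=19 -> 19 > 10, search left half
lo=4, hi=4, mid=4, arr[mid]=10 -> Found target at index 4!

Binary search finds 10 at index 4 after 3 comparisons. The search repeatedly halves the search space by comparing with the middle element.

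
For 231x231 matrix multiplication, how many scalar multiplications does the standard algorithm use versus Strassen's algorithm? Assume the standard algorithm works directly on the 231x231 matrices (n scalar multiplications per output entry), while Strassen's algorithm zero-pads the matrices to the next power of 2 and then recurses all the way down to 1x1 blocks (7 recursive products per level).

Matrix multiplication for 231x231 matrices:

Strassen's algorithm requires power-of-2 dimensions. Pad 231x231 to 256x256 (next power of 2).

Standard algorithm: 231^3 = 12326391 multiplications
Strassen's algorithm: 7^(log2(256)) = 7^8 = 5764801 multiplications
Savings: 12326391 - 5764801 = 6561590 multiplications

Standard: 12326391 multiplications (231^3). Strassen: 5764801 multiplications (7^8, after padding to 256x256). Strassen reduces 8 recursive multiplications to 7 at each level.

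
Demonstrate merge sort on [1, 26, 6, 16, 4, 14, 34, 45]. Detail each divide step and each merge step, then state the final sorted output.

Merge sort trace:

Split: [1, 26, 6, 16, 4, 14, 34, 45] -> [1, 26, 6, 16] and [4, 14, 34, 45]
  Split: [1, 26, 6, 16] -> [1, 26] and [6, 16]
    Split: [1, 26] -> [1] and [26]
    Merge: [1] + [26] -> [1, 26]
    Split: [6, 16] -> [6] and [16]
    Merge: [6] + [16] -> [6, 16]
  Merge: [1, 26] + [6, 16] -> [1, 6, 16, 26]
  Split: [4, 14, 34, 45] -> [4, 14] and [34, 45]
    Split: [4, 14] -> [4] and [14]
    Merge: [4] + [14] -> [4, 14]
    Split: [34, 45] -> [34] and [45]
    Merge: [34] + [45] -> [34, 45]
  Merge: [4, 14] + [34, 45] -> [4, 14, 34, 45]
Merge: [1, 6, 16, 26] + [4, 14, 34, 45] -> [1, 4, 6, 14, 16, 26, 34, 45]

Final sorted array: [1, 4, 6, 14, 16, 26, 34, 45]

The merge sort proceeds by recursively splitting the array and merging sorted halves.
After all merges, the sorted array is [1, 4, 6, 14, 16, 26, 34, 45].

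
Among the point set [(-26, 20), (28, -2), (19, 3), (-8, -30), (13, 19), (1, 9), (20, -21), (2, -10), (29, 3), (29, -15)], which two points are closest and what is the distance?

Computing all pairwise distances among 10 points:

d((-26, 20), (28, -2)) = 58.3095
d((-26, 20), (19, 3)) = 48.1041
d((-26, 20), (-8, -30)) = 53.1413
d((-26, 20), (13, 19)) = 39.0128
d((-26, 20), (1, 9)) = 29.1548
d((-26, 20), (20, -21)) = 61.6198
d((-26, 20), (2, -10)) = 41.0366
d((-26, 20), (29, 3)) = 57.5674
d((-26, 20), (29, -15)) = 65.192
d((28, -2), (19, 3)) = 10.2956
d((28, -2), (-8, -30)) = 45.607
d((28, -2), (13, 19)) = 25.807
d((28, -2), (1, 9)) = 29.1548
d((28, -2), (20, -21)) = 20.6155
d((28, -2), (2, -10)) = 27.2029
d((28, -2), (29, 3)) = 5.099 <-- minimum
d((28, -2), (29, -15)) = 13.0384
d((19, 3), (-8, -30)) = 42.638
d((19, 3), (13, 19)) = 17.088
d((19, 3), (1, 9)) = 18.9737
d((19, 3), (20, -21)) = 24.0208
d((19, 3), (2, -10)) = 21.4009
d((19, 3), (29, 3)) = 10.0
d((19, 3), (29, -15)) = 20.5913
d((-8, -30), (13, 19)) = 53.3104
d((-8, -30), (1, 9)) = 40.025
d((-8, -30), (20, -21)) = 29.4109
d((-8, -30), (2, -10)) = 22.3607
d((-8, -30), (29, 3)) = 49.5782
d((-8, -30), (29, -15)) = 39.9249
d((13, 19), (1, 9)) = 15.6205
d((13, 19), (20, -21)) = 40.6079
d((13, 19), (2, -10)) = 31.0161
d((13, 19), (29, 3)) = 22.6274
d((13, 19), (29, -15)) = 37.5766
d((1, 9), (20, -21)) = 35.5106
d((1, 9), (2, -10)) = 19.0263
d((1, 9), (29, 3)) = 28.6356
d((1, 9), (29, -15)) = 36.8782
d((20, -21), (2, -10)) = 21.095
d((20, -21), (29, 3)) = 25.632
d((20, -21), (29, -15)) = 10.8167
d((2, -10), (29, 3)) = 29.9666
d((2, -10), (29, -15)) = 27.4591
d((29, 3), (29, -15)) = 18.0

Closest pair: (28, -2) and (29, 3) with distance 5.099

The closest pair is (28, -2) and (29, 3) with Euclidean distance 5.099. For 10 points, brute-force pairwise comparison is shown above. For large n, the divide-and-conquer algorithm (sort by x, recurse on halves, check the dividing strip) achieves O(n log n).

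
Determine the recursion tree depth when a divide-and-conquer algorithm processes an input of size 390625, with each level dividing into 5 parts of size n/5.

For divide and conquer with division factor 5:

Problem sizes at each level:
Level 0: 390625
Level 1: 78125
Level 2: 15625
Level 3: 3125
Level 4: 625
Level 5: 125
Level 6: 25
Level 7: 5
Level 8: 1

The root is level 0 and the size-1 base case is level 8 (the tree spans levels 0 through 8, i.e. 9 levels counting the root), so the depth is the number of divisions: log_5(390625) = 8

The recursion tree depth is log_5(390625) = 8. At each level, the problem size is divided by 5, so it takes 8 divisions to reduce to a base case of size 1. The algorithm makes 5 recursive calls at each level.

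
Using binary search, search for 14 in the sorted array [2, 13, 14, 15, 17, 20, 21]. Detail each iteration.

Binary search for 14 in [2, 13, 14, 15, 17, 20, 21]:

lo=0, hi=6, mid=3, arr[mid]=15 -> 15 > 14, search left half
lo=0, hi=2, mid=1, arr[mid]=13 -> 13 < 14, search right half
lo=2, hi=2, mid=2, arr[mid]=14 -> Found target at index 2!

Binary search finds 14 at index 2 after 3 comparisons. The search repeatedly halves the search space by comparing with the middle element.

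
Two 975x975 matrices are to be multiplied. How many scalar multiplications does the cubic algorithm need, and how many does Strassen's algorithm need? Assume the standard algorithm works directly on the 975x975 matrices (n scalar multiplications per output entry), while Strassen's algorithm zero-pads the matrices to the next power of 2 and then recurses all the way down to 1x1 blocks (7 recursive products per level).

Matrix multiplication for 975x975 matrices:

Strassen's algorithm requires power-of-2 dimensions. Pad 975x975 to 1024x1024 (next power of 2).

Standard algorithm: 975^3 = 926859375 multiplications
Strassen's algorithm: 7^(log2(1024)) = 7^10 = 282475249 multiplications
Savings: 926859375 - 282475249 = 644384126 multiplications

Standard: 926859375 multiplications (975^3). Strassen: 282475249 multiplications (7^10, after padding to 1024x1024). Strassen reduces 8 recursive multiplications to 7 at each level.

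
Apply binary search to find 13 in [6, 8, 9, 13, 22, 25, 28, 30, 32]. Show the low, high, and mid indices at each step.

Binary search for 13 in [6, 8, 9, 13, 22, 25, 28, 30, 32]:

lo=0, hi=8, mid=4, arr[mid]=22 -> 22 > 13, search left half
lo=0, hi=3, mid=1, arr[mid]=8 -> 8 < 13, search right half
lo=2, hi=3, mid=2, arr[mid]=9 -> 9 < 13, search right half
lo=3, hi=3, mid=3, arr[mid]=13 -> Found target at index 3!

Binary search finds 13 at index 3 after 4 comparisons. The search repeatedly halves the search space by comparing with the middle element.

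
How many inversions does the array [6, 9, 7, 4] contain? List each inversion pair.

Finding inversions in [6, 9, 7, 4]:

(0, 3): arr[0]=6 > arr[3]=4
(1, 2): arr[1]=9 > arr[2]=7
(1, 3): arr[1]=9 > arr[3]=4
(2, 3): arr[2]=7 > arr[3]=4

Total inversions: 4

The array has 4 inversion(s): (0,3), (1,2), (1,3), (2,3). Each pair (i,j) satisfies i < j and arr[i] > arr[j].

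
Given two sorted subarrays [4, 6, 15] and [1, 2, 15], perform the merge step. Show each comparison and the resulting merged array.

Merging process:

Compare 4 vs 1: take 1 from right. Merged: [1]
Compare 4 vs 2: take 2 from right. Merged: [1, 2]
Compare 4 vs 15: take 4 from left. Merged: [1, 2, 4]
Compare 6 vs 15: take 6 from left. Merged: [1, 2, 4, 6]
Compare 15 vs 15: take 15 from left. Merged: [1, 2, 4, 6, 15]
Append remaining from right: [15]. Merged: [1, 2, 4, 6, 15, 15]

Final merged array: [1, 2, 4, 6, 15, 15]
Total comparisons: 5

The merged array is [1, 2, 4, 6, 15, 15], requiring 5 comparisons. The merge step runs in O(n) time where n is the total number of elements.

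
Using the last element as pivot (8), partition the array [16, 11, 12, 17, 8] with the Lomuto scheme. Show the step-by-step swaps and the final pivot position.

Lomuto partition with pivot = 8:

Initial array: [16, 11, 12, 17, 8]

arr[0]=16 > 8: no swap
arr[1]=11 > 8: no swap
arr[2]=12 > 8: no swap
arr[3]=17 > 8: no swap

Place pivot at position 0: [8, 11, 12, 17, 16]
Pivot position: 0

After partitioning with pivot 8, the array becomes [8, 11, 12, 17, 16]. The pivot is placed at index 0. All elements to the left of the pivot are <= 8, and all elements to the right are > 8.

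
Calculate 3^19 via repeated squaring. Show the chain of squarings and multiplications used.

Computing 3^19 by squaring (build up from 3^1; each line after the first costs one multiplication):

3^1 = 3
3^2 = (3^1)^2 = 3^2 = 9
3^4 = (3^2)^2 = 9^2 = 81
3^8 = (3^4)^2 = 81^2 = 6561
3^9 = 3 * 3^8 = 3 * 6561 = 19683
3^18 = (3^9)^2 = 19683^2 = 387420489
3^19 = 3 * 3^18 = 3 * 387420489 = 1162261467

Result: 1162261467
Multiplications needed: 6 (6 lines after 3^1)

3^19 = 1162261467. Using exponentiation by squaring, this requires 6 multiplications. The key idea: if the exponent is even, square the half-power; if odd, multiply by the base once.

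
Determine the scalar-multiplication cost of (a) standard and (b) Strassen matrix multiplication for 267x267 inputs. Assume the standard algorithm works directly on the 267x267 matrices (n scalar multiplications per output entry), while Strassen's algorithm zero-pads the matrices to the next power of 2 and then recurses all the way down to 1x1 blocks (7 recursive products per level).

Matrix multiplication for 267x267 matrices:

Strassen's algorithm requires power-of-2 dimensions. Pad 267x267 to 512x512 (next power of 2).

Standard algorithm: 267^3 = 19034163 multiplications
Strassen's algorithm: 7^(log2(512)) = 7^9 = 40353607 multiplications
Difference: 19034163 - 40353607 = -21319444 (Strassen uses MORE here due to padding overhead — for small or just-over-power-of-2 n, padding can outweigh the per-level savings)

Standard: 19034163 multiplications (267^3). Strassen: 40353607 multiplications (7^9, after padding to 512x512). Strassen reduces 8 recursive multiplications to 7 at each level.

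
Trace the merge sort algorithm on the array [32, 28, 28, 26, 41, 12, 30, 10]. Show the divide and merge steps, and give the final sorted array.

Merge sort trace:

Split: [32, 28, 28, 26, 41, 12, 30, 10] -> [32, 28, 28, 26] and [41, 12, 30, 10]
  Split: [32, 28, 28, 26] -> [32, 28] and [28, 26]
    Split: [32, 28] -> [32] and [28]
    Merge: [32] + [28] -> [28, 32]
    Split: [28, 26] -> [28] and [26]
    Merge: [28] + [26] -> [26, 28]
  Merge: [28, 32] + [26, 28] -> [26, 28, 28, 32]
  Split: [41, 12, 30, 10] -> [41, 12] and [30, 10]
    Split: [41, 12] -> [41] and [12]
    Merge: [41] + [12] -> [12, 41]
    Split: [30, 10] -> [30] and [10]
    Merge: [30] + [10] -> [10, 30]
  Merge: [12, 41] + [10, 30] -> [10, 12, 30, 41]
Merge: [26, 28, 28, 32] + [10, 12, 30, 41] -> [10, 12, 26, 28, 28, 30, 32, 41]

Final sorted array: [10, 12, 26, 28, 28, 30, 32, 41]

The merge sort proceeds by recursively splitting the array and merging sorted halves.
After all merges, the sorted array is [10, 12, 26, 28, 28, 30, 32, 41].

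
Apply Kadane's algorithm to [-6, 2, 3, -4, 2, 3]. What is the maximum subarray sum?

Using Kadane's algorithm on [-6, 2, 3, -4, 2, 3]:

Scanning through the array:
Position 1 (value 2): max_ending_here = 2, max_so_far = 2
Position 2 (value 3): max_ending_here = 5, max_so_far = 5
Position 3 (value -4): max_ending_here = 1, max_so_far = 5
Position 4 (value 2): max_ending_here = 3, max_so_far = 5
Position 5 (value 3): max_ending_here = 6, max_so_far = 6

Maximum subarray: [2, 3, -4, 2, 3]
Maximum sum: 6

The maximum subarray is [2, 3, -4, 2, 3] with sum 6. This subarray runs from index 1 to index 5.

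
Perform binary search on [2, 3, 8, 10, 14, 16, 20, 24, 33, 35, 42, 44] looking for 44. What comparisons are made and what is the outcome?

Binary search for 44 in [2, 3, 8, 10, 14, 16, 20, 24, 33, 35, 42, 44]:

lo=0, hi=11, mid=5, arr[mid]=16 -> 16 < 44, search right half
lo=6, hi=11, mid=8, arr[mid]=33 -> 33 < 44, search right half
lo=9, hi=11, mid=10, arr[mid]=42 -> 42 < 44, search right half
lo=11, hi=11, mid=11, arr[mid]=44 -> Found target at index 11!

Binary search finds 44 at index 11 after 4 comparisons. The search repeatedly halves the search space by comparing with the middle element.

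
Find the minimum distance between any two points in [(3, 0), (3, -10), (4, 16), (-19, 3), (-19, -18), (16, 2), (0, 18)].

Computing all pairwise distances among 7 points:

d((3, 0), (3, -10)) = 10.0
d((3, 0), (4, 16)) = 16.0312
d((3, 0), (-19, 3)) = 22.2036
d((3, 0), (-19, -18)) = 28.4253
d((3, 0), (16, 2)) = 13.1529
d((3, 0), (0, 18)) = 18.2483
d((3, -10), (4, 16)) = 26.0192
d((3, -10), (-19, 3)) = 25.5539
d((3, -10), (-19, -18)) = 23.4094
d((3, -10), (16, 2)) = 17.6918
d((3, -10), (0, 18)) = 28.1603
d((4, 16), (-19, 3)) = 26.4197
d((4, 16), (-19, -18)) = 41.0488
d((4, 16), (16, 2)) = 18.4391
d((4, 16), (0, 18)) = 4.4721 <-- minimum
d((-19, 3), (-19, -18)) = 21.0
d((-19, 3), (16, 2)) = 35.0143
d((-19, 3), (0, 18)) = 24.2074
d((-19, -18), (16, 2)) = 40.3113
d((-19, -18), (0, 18)) = 40.7063
d((16, 2), (0, 18)) = 22.6274

Closest pair: (4, 16) and (0, 18) with distance 4.4721

The closest pair is (4, 16) and (0, 18) with Euclidean distance 4.4721. For 7 points, brute-force pairwise comparison is shown above. For large n, the divide-and-conquer algorithm (sort by x, recurse on halves, check the dividing strip) achieves O(n log n).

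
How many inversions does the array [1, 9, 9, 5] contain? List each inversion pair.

Finding inversions in [1, 9, 9, 5]:

(1, 3): arr[1]=9 > arr[3]=5
(2, 3): arr[2]=9 > arr[3]=5

Total inversions: 2

The array has 2 inversion(s): (1,3), (2,3). Each pair (i,j) satisfies i < j and arr[i] > arr[j].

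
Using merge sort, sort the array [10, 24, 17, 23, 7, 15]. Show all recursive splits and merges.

Merge sort trace:

Split: [10, 24, 17, 23, 7, 15] -> [10, 24, 17] and [23, 7, 15]
  Split: [10, 24, 17] -> [10] and [24, 17]
    Split: [24, 17] -> [24] and [17]
    Merge: [24] + [17] -> [17, 24]
  Merge: [10] + [17, 24] -> [10, 17, 24]
  Split: [23, 7, 15] -> [23] and [7, 15]
    Split: [7, 15] -> [7] and [15]
    Merge: [7] + [15] -> [7, 15]
  Merge: [23] + [7, 15] -> [7, 15, 23]
Merge: [10, 17, 24] + [7, 15, 23] -> [7, 10, 15, 17, 23, 24]

Final sorted array: [7, 10, 15, 17, 23, 24]

The merge sort proceeds by recursively splitting the array and merging sorted halves.
After all merges, the sorted array is [7, 10, 15, 17, 23, 24].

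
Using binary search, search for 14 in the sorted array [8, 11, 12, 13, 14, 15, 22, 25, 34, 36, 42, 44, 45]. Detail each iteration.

Binary search for 14 in [8, 11, 12, 13, 14, 15, 22, 25, 34, 36, 42, 44, 45]:

lo=0, hi=12, mid=6, arr[mid]=22 -> 22 > 14, search left half
lo=0, hi=5, mid=2, arr[mid]=12 -> 12 < 14, search right half
lo=3, hi=5, mid=4, arr[mid]=14 -> Found target at index 4!

Binary search finds 14 at index 4 after 3 comparisons. The search repeatedly halves the search space by comparing with the middle element.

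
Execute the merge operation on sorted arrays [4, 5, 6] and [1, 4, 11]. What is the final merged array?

Merging process:

Compare 4 vs 1: take 1 from right. Merged: [1]
Compare 4 vs 4: take 4 from left. Merged: [1, 4]
Compare 5 vs 4: take 4 from right. Merged: [1, 4, 4]
Compare 5 vs 11: take 5 from left. Merged: [1, 4, 4, 5]
Compare 6 vs 11: take 6 from left. Merged: [1, 4, 4, 5, 6]
Append remaining from right: [11]. Merged: [1, 4, 4, 5, 6, 11]

Final merged array: [1, 4, 4, 5, 6, 11]
Total comparisons: 5

The merged array is [1, 4, 4, 5, 6, 11], requiring 5 comparisons. The merge step runs in O(n) time where n is the total number of elements.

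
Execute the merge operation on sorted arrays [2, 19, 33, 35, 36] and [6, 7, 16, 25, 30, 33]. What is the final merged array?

Merging process:

Compare 2 vs 6: take 2 from left. Merged: [2]
Compare 19 vs 6: take 6 from right. Merged: [2, 6]
Compare 19 vs 7: take 7 from right. Merged: [2, 6, 7]
Compare 19 vs 16: take 16 from right. Merged: [2, 6, 7, 16]
Compare 19 vs 25: take 19 from left. Merged: [2, 6, 7, 16, 19]
Compare 33 vs 25: take 25 from right. Merged: [2, 6, 7, 16, 19, 25]
Compare 33 vs 30: take 30 from right. Merged: [2, 6, 7, 16, 19, 25, 30]
Compare 33 vs 33: take 33 from left. Merged: [2, 6, 7, 16, 19, 25, 30, 33]
Compare 35 vs 33: take 33 from right. Merged: [2, 6, 7, 16, 19, 25, 30, 33, 33]
Append remaining from left: [35, 36]. Merged: [2, 6, 7, 16, 19, 25, 30, 33, 33, 35, 36]

Final merged array: [2, 6, 7, 16, 19, 25, 30, 33, 33, 35, 36]
Total comparisons: 9

The merged array is [2, 6, 7, 16, 19, 25, 30, 33, 33, 35, 36], requiring 9 comparisons. The merge step runs in O(n) time where n is the total number of elements.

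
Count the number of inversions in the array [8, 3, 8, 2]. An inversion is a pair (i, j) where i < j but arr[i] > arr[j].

Finding inversions in [8, 3, 8, 2]:

(0, 1): arr[0]=8 > arr[1]=3
(0, 3): arr[0]=8 > arr[3]=2
(1, 3): arr[1]=3 > arr[3]=2
(2, 3): arr[2]=8 > arr[3]=2

Total inversions: 4

The array has 4 inversion(s): (0,1), (0,3), (1,3), (2,3). Each pair (i,j) satisfies i < j and arr[i] > arr[j].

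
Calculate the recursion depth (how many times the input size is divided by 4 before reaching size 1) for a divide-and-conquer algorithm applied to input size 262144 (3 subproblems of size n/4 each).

For divide and conquer with division factor 4:

Problem sizes at each level:
Level 0: 262144
Level 1: 65536
Level 2: 16384
Level 3: 4096
Level 4: 1024
Level 5: 256
Level 6: 64
Level 7: 16
Level 8: 4
Level 9: 1

The root is level 0 and the size-1 base case is level 9 (the tree spans levels 0 through 9, i.e. 10 levels counting the root), so the depth is the number of divisions: log_4(262144) = 9

The recursion tree depth is log_4(262144) = 9. At each level, the problem size is divided by 4, so it takes 9 divisions to reduce to a base case of size 1. The algorithm makes 3 recursive calls at each level.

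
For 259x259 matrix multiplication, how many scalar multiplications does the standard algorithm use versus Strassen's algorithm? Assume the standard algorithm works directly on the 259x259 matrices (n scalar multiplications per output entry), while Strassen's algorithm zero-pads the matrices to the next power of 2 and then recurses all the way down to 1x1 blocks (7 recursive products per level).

Matrix multiplication for 259x259 matrices:

Strassen's algorithm requires power-of-2 dimensions. Pad 259x259 to 512x512 (next power of 2).

Standard algorithm: 259^3 = 17373979 multiplications
Strassen's algorithm: 7^(log2(512)) = 7^9 = 40353607 multiplications
Difference: 17373979 - 40353607 = -22979628 (Strassen uses MORE here due to padding overhead — for small or just-over-power-of-2 n, padding can outweigh the per-level savings)

Standard: 17373979 multiplications (259^3). Strassen: 40353607 multiplications (7^9, after padding to 512x512). Strassen reduces 8 recursive multiplications to 7 at each level.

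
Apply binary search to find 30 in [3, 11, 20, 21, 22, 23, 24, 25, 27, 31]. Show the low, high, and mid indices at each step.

Binary search for 30 in [3, 11, 20, 21, 22, 23, 24, 25, 27, 31]:

lo=0, hi=9, mid=4, arr[mid]=22 -> 22 < 30, search right half
lo=5, hi=9, mid=7, arr[mid]=25 -> 25 < 30, search right half
lo=8, hi=9, mid=8, arr[mid]=27 -> 27 < 30, search right half
lo=9, hi=9, mid=9, arr[mid]=31 -> 31 > 30, search left half
lo=9 > hi=8, target 30 not found

Binary search determines that 30 is not in the array after 4 comparisons. The search space was exhausted without finding the target.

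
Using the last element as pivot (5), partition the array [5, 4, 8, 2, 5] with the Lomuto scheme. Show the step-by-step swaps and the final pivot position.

Lomuto partition with pivot = 5:

Initial array: [5, 4, 8, 2, 5]

arr[0]=5 <= 5: swap with position 0, array becomes [5, 4, 8, 2, 5]
arr[1]=4 <= 5: swap with position 1, array becomes [5, 4, 8, 2, 5]
arr[2]=8 > 5: no swap
arr[3]=2 <= 5: swap with position 2, array becomes [5, 4, 2, 8, 5]

Place pivot at position 3: [5, 4, 2, 5, 8]
Pivot position: 3

After partitioning with pivot 5, the array becomes [5, 4, 2, 5, 8]. The pivot is placed at index 3. All elements to the left of the pivot are <= 5, and all elements to the right are > 5.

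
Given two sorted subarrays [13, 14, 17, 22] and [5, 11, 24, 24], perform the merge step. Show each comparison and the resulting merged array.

Merging process:

Compare 13 vs 5: take 5 from right. Merged: [5]
Compare 13 vs 11: take 11 from right. Merged: [5, 11]
Compare 13 vs 24: take 13 from left. Merged: [5, 11, 13]
Compare 14 vs 24: take 14 from left. Merged: [5, 11, 13, 14]
Compare 17 vs 24: take 17 from left. Merged: [5, 11, 13, 14, 17]
Compare 22 vs 24: take 22 from left. Merged: [5, 11, 13, 14, 17, 22]
Append remaining from right: [24, 24]. Merged: [5, 11, 13, 14, 17, 22, 24, 24]

Final merged array: [5, 11, 13, 14, 17, 22, 24, 24]
Total comparisons: 6

The merged array is [5, 11, 13, 14, 17, 22, 24, 24], requiring 6 comparisons. The merge step runs in O(n) time where n is the total number of elements.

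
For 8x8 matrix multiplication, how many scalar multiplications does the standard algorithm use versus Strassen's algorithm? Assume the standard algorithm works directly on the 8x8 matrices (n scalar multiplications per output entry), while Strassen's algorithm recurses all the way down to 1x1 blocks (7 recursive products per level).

Matrix multiplication for 8x8 matrices:

Standard algorithm: 8^3 = 512 multiplications
Strassen's algorithm: 7^(log2(8)) = 7^3 = 343 multiplications
Savings: 512 - 343 = 169 multiplications

Standard: 512 multiplications (8^3). Strassen: 343 multiplications (7^3). Strassen reduces 8 recursive multiplications to 7 at each level.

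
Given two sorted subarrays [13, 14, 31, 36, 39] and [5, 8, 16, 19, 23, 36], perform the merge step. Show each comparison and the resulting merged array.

Merging process:

Compare 13 vs 5: take 5 from right. Merged: [5]
Compare 13 vs 8: take 8 from right. Merged: [5, 8]
Compare 13 vs 16: take 13 from left. Merged: [5, 8, 13]
Compare 14 vs 16: take 14 from left. Merged: [5, 8, 13, 14]
Compare 31 vs 16: take 16 from right. Merged: [5, 8, 13, 14, 16]
Compare 31 vs 19: take 19 from right. Merged: [5, 8, 13, 14, 16, 19]
Compare 31 vs 23: take 23 from right. Merged: [5, 8, 13, 14, 16, 19, 23]
Compare 31 vs 36: take 31 from left. Merged: [5, 8, 13, 14, 16, 19, 23, 31]
Compare 36 vs 36: take 36 from left. Merged: [5, 8, 13, 14, 16, 19, 23, 31, 36]
Compare 39 vs 36: take 36 from right. Merged: [5, 8, 13, 14, 16, 19, 23, 31, 36, 36]
Append remaining from left: [39]. Merged: [5, 8, 13, 14, 16, 19, 23, 31, 36, 36, 39]

Final merged array: [5, 8, 13, 14, 16, 19, 23, 31, 36, 36, 39]
Total comparisons: 10

The merged array is [5, 8, 13, 14, 16, 19, 23, 31, 36, 36, 39], requiring 10 comparisons. The merge step runs in O(n) time where n is the total number of elements.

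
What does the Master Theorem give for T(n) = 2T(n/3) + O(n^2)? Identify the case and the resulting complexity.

Master Theorem for T(n) = 2T(n/3) + O(n^2):

a = 2, b = 3, c = 2
log_b(a) = log_3(2) = 0.6309

Case 3: c = 2 > log_3(2) = 0.6309
T(n) = O(n^2) = O(n^2)

For T(n) = 2T(n/3) + O(n^2): log_3(2) = 0.6309. This is Case 3 of the Master Theorem (c > log_b(a), work dominated by root), giving O(n^2).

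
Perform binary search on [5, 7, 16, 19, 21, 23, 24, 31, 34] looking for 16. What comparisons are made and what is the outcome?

Binary search for 16 in [5, 7, 16, 19, 21, 23, 24, 31, 34]:

lo=0, hi=8, mid=4, arr[mid]=21 -> 21 > 16, search left half
lo=0, hi=3, mid=1, arr[mid]=7 -> 7 < 16, search right half
lo=2, hi=3, mid=2, arr[mid]=16 -> Found target at index 2!

Binary search finds 16 at index 2 after 3 comparisons. The search repeatedly halves the search space by comparing with the middle element.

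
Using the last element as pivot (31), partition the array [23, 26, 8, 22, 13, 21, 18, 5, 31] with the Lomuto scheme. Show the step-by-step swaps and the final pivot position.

Lomuto partition with pivot = 31:

Initial array: [23, 26, 8, 22, 13, 21, 18, 5, 31]

arr[0]=23 <= 31: swap with position 0, array becomes [23, 26, 8, 22, 13, 21, 18, 5, 31]
arr[1]=26 <= 31: swap with position 1, array becomes [23, 26, 8, 22, 13, 21, 18, 5, 31]
arr[2]=8 <= 31: swap with position 2, array becomes [23, 26, 8, 22, 13, 21, 18, 5, 31]
arr[3]=22 <= 31: swap with position 3, array becomes [23, 26, 8, 22, 13, 21, 18, 5, 31]
arr[4]=13 <= 31: swap with position 4, array becomes [23, 26, 8, 22, 13, 21, 18, 5, 31]
arr[5]=21 <= 31: swap with position 5, array becomes [23, 26, 8, 22, 13, 21, 18, 5, 31]
arr[6]=18 <= 31: swap with position 6, array becomes [23, 26, 8, 22, 13, 21, 18, 5, 31]
arr[7]=5 <= 31: swap with position 7, array becomes [23, 26, 8, 22, 13, 21, 18, 5, 31]

Place pivot at position 8: [23, 26, 8, 22, 13, 21, 18, 5, 31]
Pivot position: 8

After partitioning with pivot 31, the array becomes [23, 26, 8, 22, 13, 21, 18, 5, 31]. The pivot is placed at index 8. All elements to the left of the pivot are <= 31, and all elements to the right are > 31.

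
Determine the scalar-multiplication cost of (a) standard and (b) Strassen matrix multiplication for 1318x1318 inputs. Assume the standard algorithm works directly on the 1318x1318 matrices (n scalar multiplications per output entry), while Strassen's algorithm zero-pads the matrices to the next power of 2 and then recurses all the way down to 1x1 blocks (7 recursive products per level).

Matrix multiplication for 1318x1318 matrices:

Strassen's algorithm requires power-of-2 dimensions. Pad 1318x1318 to 2048x2048 (next power of 2).

Standard algorithm: 1318^3 = 2289529432 multiplications
Strassen's algorithm: 7^(log2(2048)) = 7^11 = 1977326743 multiplications
Savings: 2289529432 - 1977326743 = 312202689 multiplications

Standard: 2289529432 multiplications (1318^3). Strassen: 1977326743 multiplications (7^11, after padding to 2048x2048). Strassen reduces 8 recursive multiplications to 7 at each level.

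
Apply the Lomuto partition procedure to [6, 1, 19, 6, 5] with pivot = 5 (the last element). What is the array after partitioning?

Lomuto partition with pivot = 5:

Initial array: [6, 1, 19, 6, 5]

arr[0]=6 > 5: no swap
arr[1]=1 <= 5: swap with position 0, array becomes [1, 6, 19, 6, 5]
arr[2]=19 > 5: no swap
arr[3]=6 > 5: no swap

Place pivot at position 1: [1, 5, 19, 6, 6]
Pivot position: 1

After partitioning with pivot 5, the array becomes [1, 5, 19, 6, 6]. The pivot is placed at index 1. All elements to the left of the pivot are <= 5, and all elements to the right are > 5.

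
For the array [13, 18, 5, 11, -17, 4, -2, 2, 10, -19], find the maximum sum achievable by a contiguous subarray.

Using Kadane's algorithm on [13, 18, 5, 11, -17, 4, -2, 2, 10, -19]:

Scanning through the array:
Position 1 (value 18): max_ending_here = 31, max_so_far = 31
Position 2 (value 5): max_ending_here = 36, max_so_far = 36
Position 3 (value 11): max_ending_here = 47, max_so_far = 47
Position 4 (value -17): max_ending_here = 30, max_so_far = 47
Position 5 (value 4): max_ending_here = 34, max_so_far = 47
Position 6 (value -2): max_ending_here = 32, max_so_far = 47
Position 7 (value 2): max_ending_here = 34, max_so_far = 47
Position 8 (value 10): max_ending_here = 44, max_so_far = 47
Position 9 (value -19): max_ending_here = 25, max_so_far = 47

Maximum subarray: [13, 18, 5, 11]
Maximum sum: 47

The maximum subarray is [13, 18, 5, 11] with sum 47. This subarray runs from index 0 to index 3.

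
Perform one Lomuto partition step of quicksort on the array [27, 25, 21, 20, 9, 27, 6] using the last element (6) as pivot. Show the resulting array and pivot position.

Lomuto partition with pivot = 6:

Initial array: [27, 25, 21, 20, 9, 27, 6]

arr[0]=27 > 6: no swap
arr[1]=25 > 6: no swap
arr[2]=21 > 6: no swap
arr[3]=20 > 6: no swap
arr[4]=9 > 6: no swap
arr[5]=27 > 6: no swap

Place pivot at position 0: [6, 25, 21, 20, 9, 27, 27]
Pivot position: 0

After partitioning with pivot 6, the array becomes [6, 25, 21, 20, 9, 27, 27]. The pivot is placed at index 0. All elements to the left of the pivot are <= 6, and all elements to the right are > 6.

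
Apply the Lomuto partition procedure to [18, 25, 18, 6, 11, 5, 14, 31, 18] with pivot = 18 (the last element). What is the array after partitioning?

Lomuto partition with pivot = 18:

Initial array: [18, 25, 18, 6, 11, 5, 14, 31, 18]

arr[0]=18 <= 18: swap with position 0, array becomes [18, 25, 18, 6, 11, 5, 14, 31, 18]
arr[1]=25 > 18: no swap
arr[2]=18 <= 18: swap with position 1, array becomes [18, 18, 25, 6, 11, 5, 14, 31, 18]
arr[3]=6 <= 18: swap with position 2, array becomes [18, 18, 6, 25, 11, 5, 14, 31, 18]
arr[4]=11 <= 18: swap with position 3, array becomes [18, 18, 6, 11, 25, 5, 14, 31, 18]
arr[5]=5 <= 18: swap with position 4, array becomes [18, 18, 6, 11, 5, 25, 14, 31, 18]
arr[6]=14 <= 18: swap with position 5, array becomes [18, 18, 6, 11, 5, 14, 25, 31, 18]
arr[7]=31 > 18: no swap

Place pivot at position 6: [18, 18, 6, 11, 5, 14, 18, 31, 25]
Pivot position: 6

After partitioning with pivot 18, the array becomes [18, 18, 6, 11, 5, 14, 18, 31, 25]. The pivot is placed at index 6. All elements to the left of the pivot are <= 18, and all elements to the right are > 18.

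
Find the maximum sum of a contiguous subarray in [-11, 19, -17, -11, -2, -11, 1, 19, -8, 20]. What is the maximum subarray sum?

Using Kadane's algorithm on [-11, 19, -17, -11, -2, -11, 1, 19, -8, 20]:

Scanning through the array:
Position 1 (value 19): max_ending_here = 19, max_so_far = 19
Position 2 (value -17): max_ending_here = 2, max_so_far = 19
Position 3 (value -11): max_ending_here = -9, max_so_far = 19
Position 4 (value -2): max_ending_here = -2, max_so_far = 19
Position 5 (value -11): max_ending_here = -11, max_so_far = 19
Position 6 (value 1): max_ending_here = 1, max_so_far = 19
Position 7 (value 19): max_ending_here = 20, max_so_far = 20
Position 8 (value -8): max_ending_here = 12, max_so_far = 20
Position 9 (value 20): max_ending_here = 32, max_so_far = 32

Maximum subarray: [1, 19, -8, 20]
Maximum sum: 32

The maximum subarray is [1, 19, -8, 20] with sum 32. This subarray runs from index 6 to index 9.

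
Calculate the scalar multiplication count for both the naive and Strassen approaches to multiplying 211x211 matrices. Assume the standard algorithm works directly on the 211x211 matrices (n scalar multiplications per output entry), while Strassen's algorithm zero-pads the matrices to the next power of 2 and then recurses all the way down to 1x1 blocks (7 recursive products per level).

Matrix multiplication for 211x211 matrices:

Strassen's algorithm requires power-of-2 dimensions. Pad 211x211 to 256x256 (next power of 2).

Standard algorithm: 211^3 = 9393931 multiplications
Strassen's algorithm: 7^(log2(256)) = 7^8 = 5764801 multiplications
Savings: 9393931 - 5764801 = 3629130 multiplications

Standard: 9393931 multiplications (211^3). Strassen: 5764801 multiplications (7^8, after padding to 256x256). Strassen reduces 8 recursive multiplications to 7 at each level.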